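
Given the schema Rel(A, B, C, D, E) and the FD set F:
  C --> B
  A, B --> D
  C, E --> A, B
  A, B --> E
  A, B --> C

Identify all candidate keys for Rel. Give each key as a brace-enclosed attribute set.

Closure of {A, B} is {A, B, C, D, E}, the whole schema; {A, B} is a candidate key.
Closure of {A, C} is {A, B, C, D, E}, the whole schema; {A, C} is a candidate key.
Closure of {C, E} is {A, B, C, D, E}, the whole schema; {C, E} is a candidate key.
No proper subset of any of these is a key, and no other minimal superkey exists.

{A, B}, {A, C}, {C, E}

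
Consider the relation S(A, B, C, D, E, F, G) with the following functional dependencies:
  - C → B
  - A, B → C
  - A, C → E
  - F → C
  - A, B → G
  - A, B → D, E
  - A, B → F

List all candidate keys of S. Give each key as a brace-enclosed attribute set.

{A, B}, {A, C}, {A, F}

{A} never appears on the right of any FD, so every key must include it.
{A, B}⁺ = {A, B, C, D, E, F, G}, which is every attribute, so {A, B} is a candidate key.
{A, C}⁺ = {A, B, C, D, E, F, G}, which is every attribute, so {A, C} is a candidate key.
{A, F}⁺ = {A, B, C, D, E, F, G}, which is every attribute, so {A, F} is a candidate key.
These are minimal and exhaustive — every other superkey contains one of them.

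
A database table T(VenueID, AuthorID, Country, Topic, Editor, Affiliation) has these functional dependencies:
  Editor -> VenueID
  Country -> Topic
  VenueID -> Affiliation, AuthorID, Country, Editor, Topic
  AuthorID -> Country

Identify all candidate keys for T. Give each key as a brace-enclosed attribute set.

{Editor}⁺ = {Affiliation, AuthorID, Country, Editor, Topic, VenueID}, which is every attribute, so {Editor} is a candidate key.
{VenueID}⁺ = {Affiliation, AuthorID, Country, Editor, Topic, VenueID}, which is every attribute, so {VenueID} is a candidate key.
These are minimal and exhaustive — every other superkey contains one of them.

{Editor}, {VenueID}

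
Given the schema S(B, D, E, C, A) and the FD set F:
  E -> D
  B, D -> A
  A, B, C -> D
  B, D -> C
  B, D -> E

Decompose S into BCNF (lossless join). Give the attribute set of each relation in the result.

{A, B, C, E}; {D, E}

Candidate keys of the original relation: {A, B, C}, {B, D}, {B, E}.
{A, B, C, D, E}: {E} determines {D, E} here but is not a superkey — split on E -> D, giving {D, E} and {A, B, C, E}.
{D, E} is in BCNF.
{A, B, C, E} is in BCNF.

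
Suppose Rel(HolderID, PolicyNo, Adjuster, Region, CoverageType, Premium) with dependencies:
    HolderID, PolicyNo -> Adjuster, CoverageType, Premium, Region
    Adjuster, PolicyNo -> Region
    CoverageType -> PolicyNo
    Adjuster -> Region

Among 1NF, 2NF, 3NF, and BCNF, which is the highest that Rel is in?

2NF

Candidate keys: {CoverageType, HolderID}, {HolderID, PolicyNo}. Prime attributes: {CoverageType, HolderID, PolicyNo}.
Adjuster, PolicyNo -> Region breaks BCNF: {Adjuster, PolicyNo}⁺ = {Adjuster, PolicyNo, Region}, so {Adjuster, PolicyNo} is not a superkey.
Adjuster, PolicyNo -> Region has non-prime {Region} on the right and a non-superkey on the left, so 3NF fails.
No proper subset of a key has a non-prime attribute in its closure, so there is no partial dependency; 2NF holds.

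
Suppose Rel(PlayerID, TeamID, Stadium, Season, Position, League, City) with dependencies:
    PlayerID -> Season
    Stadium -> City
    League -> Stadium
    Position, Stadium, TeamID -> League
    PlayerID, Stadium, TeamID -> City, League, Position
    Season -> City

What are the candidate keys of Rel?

{League, PlayerID, TeamID}, {PlayerID, Stadium, TeamID}

Attributes never on any right-hand side: {PlayerID, TeamID} — every candidate key must contain all of them.
{League, PlayerID, TeamID} is a candidate key since {League, PlayerID, TeamID}⁺ = {City, League, PlayerID, Position, Season, Stadium, TeamID} covers every attribute.
{PlayerID, Stadium, TeamID} is a candidate key since {PlayerID, Stadium, TeamID}⁺ = {City, League, PlayerID, Position, Season, Stadium, TeamID} covers every attribute.
These are minimal and exhaustive — every other superkey contains one of them.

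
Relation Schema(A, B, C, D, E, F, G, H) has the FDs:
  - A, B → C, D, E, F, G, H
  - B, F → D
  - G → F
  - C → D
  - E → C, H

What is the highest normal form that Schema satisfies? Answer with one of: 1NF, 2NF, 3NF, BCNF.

2NF

Candidate key: {A, B}. Prime attributes: {A, B}.
B, F → D: {B, F}⁺ = {B, D, F}, which is not all of the attributes, so the left side is not a superkey — BCNF is violated.
B, F → D determines the non-prime attribute {D} from a non-superkey — 3NF is violated.
No proper subset of a key has a non-prime attribute in its closure, so there is no partial dependency; 2NF holds.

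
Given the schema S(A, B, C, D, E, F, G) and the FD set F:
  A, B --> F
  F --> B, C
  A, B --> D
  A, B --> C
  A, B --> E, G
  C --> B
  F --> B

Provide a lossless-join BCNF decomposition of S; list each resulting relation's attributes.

Candidate keys of the original relation: {A, B}, {A, C}, {A, F}.
Within {A, B, C, D, E, F, G}: {F}⁺ ∩ {A, B, C, D, E, F, G} = {B, C, F}, not the whole set, so F --> B, C violates BCNF; decompose into {B, C, F} and {A, D, E, F, G}.
Within {B, C, F}: {C}⁺ ∩ {B, C, F} = {B, C}, not the whole set, so C --> B violates BCNF; decompose into {B, C} and {C, F}.
{B, C} has no BCNF violation.
{C, F} has no BCNF violation.
{A, D, E, F, G} has no BCNF violation.

{A, D, E, F, G}; {B, C}; {C, F}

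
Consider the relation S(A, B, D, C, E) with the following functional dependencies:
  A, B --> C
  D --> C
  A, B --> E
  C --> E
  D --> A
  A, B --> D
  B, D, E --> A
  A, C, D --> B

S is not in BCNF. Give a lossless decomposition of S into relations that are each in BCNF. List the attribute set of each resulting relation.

{A, B, C, D}; {C, E}

Candidate keys of the original relation: {A, B}, {D}.
In {A, B, C, D, E}, {C} is not a superkey ({C}⁺ restricted to this set is {C, E}), so split on C --> E into {C, E} and {A, B, C, D}.
{C, E} is in BCNF.
{A, B, C, D} is in BCNF.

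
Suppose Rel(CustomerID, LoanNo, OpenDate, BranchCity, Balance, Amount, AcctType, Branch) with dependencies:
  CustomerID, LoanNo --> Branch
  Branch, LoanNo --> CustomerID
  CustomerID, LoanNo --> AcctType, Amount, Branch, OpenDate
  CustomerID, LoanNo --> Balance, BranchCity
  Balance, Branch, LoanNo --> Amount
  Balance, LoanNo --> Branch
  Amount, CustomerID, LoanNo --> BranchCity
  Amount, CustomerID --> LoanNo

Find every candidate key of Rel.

{Amount, CustomerID}, {Balance, LoanNo}, {Branch, LoanNo}, {CustomerID, LoanNo}

Closure of {Amount, CustomerID} is {AcctType, Amount, Balance, Branch, BranchCity, CustomerID, LoanNo, OpenDate}, the whole schema; {Amount, CustomerID} is a candidate key.
Closure of {Balance, LoanNo} is {AcctType, Amount, Balance, Branch, BranchCity, CustomerID, LoanNo, OpenDate}, the whole schema; {Balance, LoanNo} is a candidate key.
Closure of {Branch, LoanNo} is {AcctType, Amount, Balance, Branch, BranchCity, CustomerID, LoanNo, OpenDate}, the whole schema; {Branch, LoanNo} is a candidate key.
Closure of {CustomerID, LoanNo} is {AcctType, Amount, Balance, Branch, BranchCity, CustomerID, LoanNo, OpenDate}, the whole schema; {CustomerID, LoanNo} is a candidate key.
These are minimal and exhaustive — every other superkey contains one of them.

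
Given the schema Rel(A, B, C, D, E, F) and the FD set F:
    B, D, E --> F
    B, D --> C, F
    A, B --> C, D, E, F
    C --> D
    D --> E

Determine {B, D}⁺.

Start with {B, D}.
B, D --> C, F applies; add {C, F} → now {B, C, D, F}.
D --> E applies; add {E} → now {B, C, D, E, F}.
No further FD applies.

{B, C, D, E, F}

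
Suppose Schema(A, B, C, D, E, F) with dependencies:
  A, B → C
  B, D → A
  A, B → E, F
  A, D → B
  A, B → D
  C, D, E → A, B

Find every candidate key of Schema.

{A, B}, {A, D}, {B, D}, {C, D, E}

{A, B}⁺ = {A, B, C, D, E, F} — all of the relation — so {A, B} is a candidate key.
{A, D}⁺ = {A, B, C, D, E, F} — all of the relation — so {A, D} is a candidate key.
{B, D}⁺ = {A, B, C, D, E, F} — all of the relation — so {B, D} is a candidate key.
{C, D, E}⁺ = {A, B, C, D, E, F} — all of the relation — so {C, D, E} is a candidate key.
Any other superkey properly contains one of these, so there are no further candidate keys.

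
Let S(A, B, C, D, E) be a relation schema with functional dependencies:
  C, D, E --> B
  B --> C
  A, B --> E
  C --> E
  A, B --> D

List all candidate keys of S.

{A, B}, {A, C, D}

Attributes never on any right-hand side: {A} — every candidate key must contain it.
Closure of {A, B} is {A, B, C, D, E}, the whole schema; {A, B} is a candidate key.
Closure of {A, C, D} is {A, B, C, D, E}, the whole schema; {A, C, D} is a candidate key.
These are minimal and exhaustive — every other superkey contains one of them.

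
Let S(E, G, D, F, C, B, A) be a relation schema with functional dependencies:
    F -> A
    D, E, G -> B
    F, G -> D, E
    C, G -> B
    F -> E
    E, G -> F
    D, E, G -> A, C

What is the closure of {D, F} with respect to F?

{A, D, E, F}

Start with {D, F}.
F -> A applies; add {A} → now {A, D, F}.
F -> E applies; add {E} → now {A, D, E, F}.
No further FD applies.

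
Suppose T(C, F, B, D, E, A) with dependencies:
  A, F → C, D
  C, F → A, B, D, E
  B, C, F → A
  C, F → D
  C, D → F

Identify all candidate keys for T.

{A, F}, {C, D}, {C, F}

{A, F}⁺ = {A, B, C, D, E, F} — all of the relation — so {A, F} is a candidate key.
{C, D}⁺ = {A, B, C, D, E, F} — all of the relation — so {C, D} is a candidate key.
{C, F}⁺ = {A, B, C, D, E, F} — all of the relation — so {C, F} is a candidate key.
Any other superkey properly contains one of these, so there are no further candidate keys.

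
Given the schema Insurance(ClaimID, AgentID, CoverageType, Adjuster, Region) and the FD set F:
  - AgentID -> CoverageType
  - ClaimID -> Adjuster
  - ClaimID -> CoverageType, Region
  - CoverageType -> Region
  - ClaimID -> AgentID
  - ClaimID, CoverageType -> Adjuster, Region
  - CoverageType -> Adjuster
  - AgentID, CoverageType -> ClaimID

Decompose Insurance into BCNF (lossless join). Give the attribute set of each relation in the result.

{Adjuster, CoverageType, Region}; {AgentID, ClaimID, CoverageType}

Candidate keys of the original relation: {AgentID}, {ClaimID}.
{Adjuster, AgentID, ClaimID, CoverageType, Region}: {CoverageType} determines {Adjuster, CoverageType, Region} here but is not a superkey — split on CoverageType -> Adjuster, Region, giving {Adjuster, CoverageType, Region} and {AgentID, ClaimID, CoverageType}.
{Adjuster, CoverageType, Region} has no BCNF violation.
{AgentID, ClaimID, CoverageType} has no BCNF violation.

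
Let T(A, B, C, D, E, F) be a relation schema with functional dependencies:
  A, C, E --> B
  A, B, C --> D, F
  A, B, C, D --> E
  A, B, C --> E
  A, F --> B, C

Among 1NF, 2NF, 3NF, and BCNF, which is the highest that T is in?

BCNF

Candidate keys: {A, B, C}, {A, C, E}, {A, F}. Prime attributes: {A, B, C, E, F}.
Each dependency's left side is a superkey — BCNF holds.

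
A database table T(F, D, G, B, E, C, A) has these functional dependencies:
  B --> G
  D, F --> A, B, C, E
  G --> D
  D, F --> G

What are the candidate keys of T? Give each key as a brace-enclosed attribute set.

Attributes never on any right-hand side: {F} — every candidate key must contain it.
{B, F}⁺ = {A, B, C, D, E, F, G} — all of the relation — so {B, F} is a candidate key.
{D, F}⁺ = {A, B, C, D, E, F, G} — all of the relation — so {D, F} is a candidate key.
{F, G}⁺ = {A, B, C, D, E, F, G} — all of the relation — so {F, G} is a candidate key.
These are minimal and exhaustive — every other superkey contains one of them.

{B, F}, {D, F}, {F, G}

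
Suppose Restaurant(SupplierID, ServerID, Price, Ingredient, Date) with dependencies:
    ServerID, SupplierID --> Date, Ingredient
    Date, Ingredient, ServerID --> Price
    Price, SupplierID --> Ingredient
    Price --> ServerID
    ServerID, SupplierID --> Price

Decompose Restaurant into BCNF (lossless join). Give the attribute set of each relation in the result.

{Date, Ingredient, Price}; {Date, Ingredient, ServerID, SupplierID}; {Price, ServerID}

Candidate keys of the original relation: {Price, SupplierID}, {ServerID, SupplierID}.
{Date, Ingredient, Price, ServerID, SupplierID}: {Date, Ingredient, ServerID} determines {Date, Ingredient, Price, ServerID} here but is not a superkey — split on Date, Ingredient, ServerID --> Price, giving {Date, Ingredient, Price, ServerID} and {Date, Ingredient, ServerID, SupplierID}.
{Date, Ingredient, Price, ServerID}: {Price} determines {Price, ServerID} here but is not a superkey — split on Price --> ServerID, giving {Price, ServerID} and {Date, Ingredient, Price}.
{Price, ServerID}: every determinant is a superkey — BCNF.
{Date, Ingredient, Price}: every determinant is a superkey — BCNF.
{Date, Ingredient, ServerID, SupplierID}: every determinant is a superkey — BCNF.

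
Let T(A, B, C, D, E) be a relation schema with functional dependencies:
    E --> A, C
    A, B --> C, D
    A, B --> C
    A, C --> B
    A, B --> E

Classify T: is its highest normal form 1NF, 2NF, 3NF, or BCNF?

BCNF

Candidate keys: {A, B}, {A, C}, {E}. Prime attributes: {A, B, C, E}.
Each dependency's left side is a superkey — BCNF holds.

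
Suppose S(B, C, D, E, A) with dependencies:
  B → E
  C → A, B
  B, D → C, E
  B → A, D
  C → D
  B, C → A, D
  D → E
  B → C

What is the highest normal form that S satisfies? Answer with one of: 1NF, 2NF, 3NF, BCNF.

2NF

Candidate keys: {B}, {C}. Prime attributes: {B, C}.
For D → E we have {D}⁺ = {D, E}; {D} is not a superkey, so BCNF fails.
D → E has non-prime {E} on the right and a non-superkey on the left, so 3NF fails.
Every candidate key is a single attribute, so no partial dependency is possible; 2NF holds.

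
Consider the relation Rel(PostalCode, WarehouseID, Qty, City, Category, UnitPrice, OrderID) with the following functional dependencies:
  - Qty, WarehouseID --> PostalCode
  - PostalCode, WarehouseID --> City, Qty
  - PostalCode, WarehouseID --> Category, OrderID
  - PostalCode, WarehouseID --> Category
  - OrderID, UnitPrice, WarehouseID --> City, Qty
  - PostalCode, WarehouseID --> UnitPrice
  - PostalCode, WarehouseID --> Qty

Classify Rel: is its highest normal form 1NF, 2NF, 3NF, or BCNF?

Candidate keys: {OrderID, UnitPrice, WarehouseID}, {PostalCode, WarehouseID}, {Qty, WarehouseID}. Prime attributes: {OrderID, PostalCode, Qty, UnitPrice, WarehouseID}.
The left-hand side of every FD is a superkey, so BCNF is satisfied.

BCNF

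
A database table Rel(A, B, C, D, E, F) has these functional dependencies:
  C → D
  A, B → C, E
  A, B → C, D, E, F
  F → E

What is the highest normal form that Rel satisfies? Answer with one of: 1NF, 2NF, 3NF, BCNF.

Candidate key: {A, B}. Prime attributes: {A, B}.
C → D: {C}⁺ = {C, D}, which is not all of the attributes, so the left side is not a superkey — BCNF is violated.
Because {D} is non-prime and the left side of C → D is not a superkey, the relation is not in 3NF.
No proper subset of a key has a non-prime attribute in its closure, so there is no partial dependency; 2NF holds.

2NF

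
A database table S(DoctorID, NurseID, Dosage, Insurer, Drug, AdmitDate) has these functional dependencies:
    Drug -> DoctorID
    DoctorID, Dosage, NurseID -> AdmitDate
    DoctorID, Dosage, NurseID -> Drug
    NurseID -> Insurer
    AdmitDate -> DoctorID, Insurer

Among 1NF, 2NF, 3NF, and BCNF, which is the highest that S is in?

Candidate keys: {AdmitDate, Dosage, NurseID}, {DoctorID, Dosage, NurseID}, {Dosage, Drug, NurseID}. Prime attributes: {AdmitDate, DoctorID, Dosage, Drug, NurseID}.
For Drug -> DoctorID we have {Drug}⁺ = {DoctorID, Drug}; {Drug} is not a superkey, so BCNF fails.
NurseID -> Insurer determines the non-prime attribute {Insurer} from a non-superkey — 3NF is violated.
{AdmitDate} is a proper subset of the key {AdmitDate, Dosage, NurseID}, and {AdmitDate}⁺ contains the non-prime attribute {Insurer} — a partial dependency, so 2NF is violated.

1NF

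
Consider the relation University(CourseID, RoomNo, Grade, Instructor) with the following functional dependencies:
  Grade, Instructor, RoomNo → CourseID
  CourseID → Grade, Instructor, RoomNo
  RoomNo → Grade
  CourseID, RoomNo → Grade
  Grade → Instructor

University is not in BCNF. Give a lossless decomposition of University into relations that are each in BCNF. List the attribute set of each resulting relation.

{CourseID, Grade, RoomNo}; {Grade, Instructor}

Candidate keys of the original relation: {CourseID}, {RoomNo}.
{CourseID, Grade, Instructor, RoomNo}: {Grade} determines {Grade, Instructor} here but is not a superkey — split on Grade → Instructor, giving {Grade, Instructor} and {CourseID, Grade, RoomNo}.
{Grade, Instructor} has no BCNF violation.
{CourseID, Grade, RoomNo} has no BCNF violation.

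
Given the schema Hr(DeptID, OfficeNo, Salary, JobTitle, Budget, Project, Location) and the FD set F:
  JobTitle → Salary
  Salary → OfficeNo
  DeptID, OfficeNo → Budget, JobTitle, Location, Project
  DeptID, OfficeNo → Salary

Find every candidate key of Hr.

{DeptID, JobTitle}, {DeptID, OfficeNo}, {DeptID, Salary}

{DeptID} never appears on the right of any FD, so every key must include it.
{DeptID, JobTitle} is a candidate key since {DeptID, JobTitle}⁺ = {Budget, DeptID, JobTitle, Location, OfficeNo, Project, Salary} covers every attribute.
{DeptID, OfficeNo} is a candidate key since {DeptID, OfficeNo}⁺ = {Budget, DeptID, JobTitle, Location, OfficeNo, Project, Salary} covers every attribute.
{DeptID, Salary} is a candidate key since {DeptID, Salary}⁺ = {Budget, DeptID, JobTitle, Location, OfficeNo, Project, Salary} covers every attribute.
No proper subset of any of these is a key, and no other minimal superkey exists.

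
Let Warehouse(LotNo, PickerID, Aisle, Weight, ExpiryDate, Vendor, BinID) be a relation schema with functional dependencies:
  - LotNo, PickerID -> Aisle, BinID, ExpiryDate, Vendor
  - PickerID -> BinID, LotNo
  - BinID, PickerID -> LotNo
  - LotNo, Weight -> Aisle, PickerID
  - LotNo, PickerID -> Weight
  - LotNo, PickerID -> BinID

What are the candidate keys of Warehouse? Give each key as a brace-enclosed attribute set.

{LotNo, Weight}, {PickerID}

{PickerID}⁺ = {Aisle, BinID, ExpiryDate, LotNo, PickerID, Vendor, Weight}, which is every attribute, so {PickerID} is a candidate key.
{LotNo, Weight}⁺ = {Aisle, BinID, ExpiryDate, LotNo, PickerID, Vendor, Weight}, which is every attribute, so {LotNo, Weight} is a candidate key.
These are minimal and exhaustive — every other superkey contains one of them.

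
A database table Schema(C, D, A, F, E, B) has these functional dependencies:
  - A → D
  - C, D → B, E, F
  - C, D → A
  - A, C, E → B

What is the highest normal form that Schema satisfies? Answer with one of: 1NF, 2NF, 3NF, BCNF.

Candidate keys: {A, C}, {C, D}. Prime attributes: {A, C, D}.
A → D breaks BCNF: {A}⁺ = {A, D}, so {A} is not a superkey.
Since {D} ⊆ prime attributes and every other non-superkey FD also has a prime right side, the schema is in 3NF.

3NF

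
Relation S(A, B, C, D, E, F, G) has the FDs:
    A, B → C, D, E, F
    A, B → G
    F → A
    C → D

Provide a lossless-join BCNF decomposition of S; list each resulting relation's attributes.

{A, F}; {B, C, E, F, G}; {C, D}

Candidate keys of the original relation: {A, B}, {B, F}.
Within {A, B, C, D, E, F, G}: {F}⁺ ∩ {A, B, C, D, E, F, G} = {A, F}, not the whole set, so F → A violates BCNF; decompose into {A, F} and {B, C, D, E, F, G}.
{A, F} has no BCNF violation.
Within {B, C, D, E, F, G}: {C}⁺ ∩ {B, C, D, E, F, G} = {C, D}, not the whole set, so C → D violates BCNF; decompose into {C, D} and {B, C, E, F, G}.
{C, D} has no BCNF violation.
{B, C, E, F, G} has no BCNF violation.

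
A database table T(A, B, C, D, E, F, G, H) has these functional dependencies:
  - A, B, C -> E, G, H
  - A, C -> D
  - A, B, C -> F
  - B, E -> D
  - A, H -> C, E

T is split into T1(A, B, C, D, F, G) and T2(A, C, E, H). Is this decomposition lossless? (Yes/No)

No

The shared attributes are {A, C} and {A, C}⁺ = {A, C, D}.
T1 ⊄ {A, C, D} and T2 ⊄ {A, C, D}, so the split is lossy.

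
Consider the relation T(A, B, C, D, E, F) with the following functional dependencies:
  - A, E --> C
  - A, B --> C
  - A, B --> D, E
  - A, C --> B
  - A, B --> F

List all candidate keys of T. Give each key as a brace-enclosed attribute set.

Attributes never on any right-hand side: {A} — every candidate key must contain it.
Closure of {A, B} is {A, B, C, D, E, F}, the whole schema; {A, B} is a candidate key.
Closure of {A, C} is {A, B, C, D, E, F}, the whole schema; {A, C} is a candidate key.
Closure of {A, E} is {A, B, C, D, E, F}, the whole schema; {A, E} is a candidate key.
No proper subset of any of these is a key, and no other minimal superkey exists.

{A, B}, {A, C}, {A, E}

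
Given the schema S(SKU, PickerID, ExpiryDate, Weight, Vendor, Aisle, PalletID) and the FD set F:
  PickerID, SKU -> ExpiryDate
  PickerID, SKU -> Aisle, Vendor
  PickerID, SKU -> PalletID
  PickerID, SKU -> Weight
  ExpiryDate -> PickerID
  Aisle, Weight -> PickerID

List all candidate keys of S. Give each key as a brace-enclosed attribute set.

No FD produces {SKU}, so it must be in every candidate key.
{ExpiryDate, SKU}⁺ = {Aisle, ExpiryDate, PalletID, PickerID, SKU, Vendor, Weight}, which is every attribute, so {ExpiryDate, SKU} is a candidate key.
{PickerID, SKU}⁺ = {Aisle, ExpiryDate, PalletID, PickerID, SKU, Vendor, Weight}, which is every attribute, so {PickerID, SKU} is a candidate key.
{Aisle, SKU, Weight}⁺ = {Aisle, ExpiryDate, PalletID, PickerID, SKU, Vendor, Weight}, which is every attribute, so {Aisle, SKU, Weight} is a candidate key.
These are minimal and exhaustive — every other superkey contains one of them.

{Aisle, SKU, Weight}, {ExpiryDate, SKU}, {PickerID, SKU}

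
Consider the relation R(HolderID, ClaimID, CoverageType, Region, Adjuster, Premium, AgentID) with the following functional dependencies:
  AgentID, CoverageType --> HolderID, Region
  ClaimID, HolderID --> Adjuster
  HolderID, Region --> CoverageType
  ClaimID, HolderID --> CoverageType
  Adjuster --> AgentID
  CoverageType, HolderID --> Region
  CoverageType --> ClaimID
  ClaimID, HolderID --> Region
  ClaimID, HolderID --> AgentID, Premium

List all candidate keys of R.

{Adjuster, CoverageType}, {AgentID, CoverageType}, {ClaimID, HolderID}, {CoverageType, HolderID}, {HolderID, Region}

{Adjuster, CoverageType}⁺ = {Adjuster, AgentID, ClaimID, CoverageType, HolderID, Premium, Region} — all of the relation — so {Adjuster, CoverageType} is a candidate key.
{AgentID, CoverageType}⁺ = {Adjuster, AgentID, ClaimID, CoverageType, HolderID, Premium, Region} — all of the relation — so {AgentID, CoverageType} is a candidate key.
{ClaimID, HolderID}⁺ = {Adjuster, AgentID, ClaimID, CoverageType, HolderID, Premium, Region} — all of the relation — so {ClaimID, HolderID} is a candidate key.
{CoverageType, HolderID}⁺ = {Adjuster, AgentID, ClaimID, CoverageType, HolderID, Premium, Region} — all of the relation — so {CoverageType, HolderID} is a candidate key.
{HolderID, Region}⁺ = {Adjuster, AgentID, ClaimID, CoverageType, HolderID, Premium, Region} — all of the relation — so {HolderID, Region} is a candidate key.
These are minimal and exhaustive — every other superkey contains one of them.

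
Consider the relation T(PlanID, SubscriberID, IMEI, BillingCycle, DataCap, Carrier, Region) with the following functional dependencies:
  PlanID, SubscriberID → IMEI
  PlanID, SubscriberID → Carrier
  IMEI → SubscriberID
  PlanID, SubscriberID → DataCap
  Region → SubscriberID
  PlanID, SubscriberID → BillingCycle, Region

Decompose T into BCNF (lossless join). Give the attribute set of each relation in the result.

{BillingCycle, Carrier, DataCap, IMEI, PlanID, Region}; {IMEI, SubscriberID}

Candidate keys of the original relation: {IMEI, PlanID}, {PlanID, Region}, {PlanID, SubscriberID}.
Within {BillingCycle, Carrier, DataCap, IMEI, PlanID, Region, SubscriberID}: {IMEI}⁺ ∩ {BillingCycle, Carrier, DataCap, IMEI, PlanID, Region, SubscriberID} = {IMEI, SubscriberID}, not the whole set, so IMEI → SubscriberID violates BCNF; decompose into {IMEI, SubscriberID} and {BillingCycle, Carrier, DataCap, IMEI, PlanID, Region}.
{IMEI, SubscriberID} is in BCNF.
{BillingCycle, Carrier, DataCap, IMEI, PlanID, Region} is in BCNF.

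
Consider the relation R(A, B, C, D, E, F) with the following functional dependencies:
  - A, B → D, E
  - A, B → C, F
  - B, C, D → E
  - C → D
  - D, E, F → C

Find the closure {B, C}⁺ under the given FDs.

{B, C, D, E}

Start with {B, C}.
C → D applies; add {D} → now {B, C, D}.
B, C, D → E applies; add {E} → now {B, C, D, E}.
No further FD applies.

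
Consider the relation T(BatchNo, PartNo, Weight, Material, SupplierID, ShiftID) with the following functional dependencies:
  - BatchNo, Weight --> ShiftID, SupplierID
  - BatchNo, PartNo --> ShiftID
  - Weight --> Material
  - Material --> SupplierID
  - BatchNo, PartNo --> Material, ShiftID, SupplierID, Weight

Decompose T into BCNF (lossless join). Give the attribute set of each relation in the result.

Candidate key of the original relation: {BatchNo, PartNo}.
{BatchNo, Material, PartNo, ShiftID, SupplierID, Weight}: {BatchNo, Weight} determines {BatchNo, Material, ShiftID, SupplierID, Weight} here but is not a superkey — split on BatchNo, Weight --> Material, ShiftID, SupplierID, giving {BatchNo, Material, ShiftID, SupplierID, Weight} and {BatchNo, PartNo, Weight}.
{BatchNo, Material, ShiftID, SupplierID, Weight}: {Weight} determines {Material, SupplierID, Weight} here but is not a superkey — split on Weight --> Material, SupplierID, giving {Material, SupplierID, Weight} and {BatchNo, ShiftID, Weight}.
{Material, SupplierID, Weight}: {Material} determines {Material, SupplierID} here but is not a superkey — split on Material --> SupplierID, giving {Material, SupplierID} and {Material, Weight}.
{Material, SupplierID}: every determinant is a superkey — BCNF.
{Material, Weight}: every determinant is a superkey — BCNF.
{BatchNo, ShiftID, Weight}: every determinant is a superkey — BCNF.
{BatchNo, PartNo, Weight}: every determinant is a superkey — BCNF.

{BatchNo, PartNo, Weight}; {BatchNo, ShiftID, Weight}; {Material, SupplierID}; {Material, Weight}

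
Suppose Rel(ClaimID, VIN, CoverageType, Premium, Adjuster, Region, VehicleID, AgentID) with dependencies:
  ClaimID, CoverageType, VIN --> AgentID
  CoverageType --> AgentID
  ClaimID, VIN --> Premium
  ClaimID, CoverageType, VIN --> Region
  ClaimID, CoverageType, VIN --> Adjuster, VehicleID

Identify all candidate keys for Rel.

{ClaimID, CoverageType, VIN}

Attributes never on any right-hand side: {ClaimID, CoverageType, VIN} — every candidate key must contain all of them.
Closure of {ClaimID, CoverageType, VIN} is {Adjuster, AgentID, ClaimID, CoverageType, Premium, Region, VIN, VehicleID}, the whole schema; {ClaimID, CoverageType, VIN} is a candidate key.
Every other attribute set either contains this one or has a smaller closure.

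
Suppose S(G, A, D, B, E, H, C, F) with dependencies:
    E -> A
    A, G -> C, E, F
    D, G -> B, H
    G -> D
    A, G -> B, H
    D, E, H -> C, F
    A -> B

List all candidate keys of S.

{A, G}, {E, G}

No FD produces {G}, so it must be in every candidate key.
{A, G} is a candidate key since {A, G}⁺ = {A, B, C, D, E, F, G, H} covers every attribute.
{E, G} is a candidate key since {E, G}⁺ = {A, B, C, D, E, F, G, H} covers every attribute.
Any other superkey properly contains one of these, so there are no further candidate keys.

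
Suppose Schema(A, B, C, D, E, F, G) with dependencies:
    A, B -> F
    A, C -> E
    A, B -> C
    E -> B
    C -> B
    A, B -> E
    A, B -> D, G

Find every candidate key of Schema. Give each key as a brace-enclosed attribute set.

{A, B}, {A, C}, {A, E}

{A} never appears on the right of any FD, so every key must include it.
{A, B}⁺ = {A, B, C, D, E, F, G}, which is every attribute, so {A, B} is a candidate key.
{A, C}⁺ = {A, B, C, D, E, F, G}, which is every attribute, so {A, C} is a candidate key.
{A, E}⁺ = {A, B, C, D, E, F, G}, which is every attribute, so {A, E} is a candidate key.
Any other superkey properly contains one of these, so there are no further candidate keys.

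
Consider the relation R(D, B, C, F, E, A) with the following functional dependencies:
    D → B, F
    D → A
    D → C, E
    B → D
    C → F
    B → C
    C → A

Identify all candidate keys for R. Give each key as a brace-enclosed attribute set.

{B}, {D}

{B} is a candidate key since {B}⁺ = {A, B, C, D, E, F} covers every attribute.
{D} is a candidate key since {D}⁺ = {A, B, C, D, E, F} covers every attribute.
These are minimal and exhaustive — every other superkey contains one of them.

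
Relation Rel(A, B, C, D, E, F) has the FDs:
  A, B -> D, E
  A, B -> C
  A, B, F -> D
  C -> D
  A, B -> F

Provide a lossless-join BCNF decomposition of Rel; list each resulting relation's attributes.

Candidate key of the original relation: {A, B}.
In {A, B, C, D, E, F}, {C} is not a superkey ({C}⁺ restricted to this set is {C, D}), so split on C -> D into {C, D} and {A, B, C, E, F}.
{C, D}: every determinant is a superkey — BCNF.
{A, B, C, E, F}: every determinant is a superkey — BCNF.

{A, B, C, E, F}; {C, D}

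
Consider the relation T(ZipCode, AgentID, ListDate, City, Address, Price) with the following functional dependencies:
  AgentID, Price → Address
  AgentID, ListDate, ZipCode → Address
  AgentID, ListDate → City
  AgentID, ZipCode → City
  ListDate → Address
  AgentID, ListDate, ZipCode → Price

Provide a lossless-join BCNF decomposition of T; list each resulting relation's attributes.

Candidate key of the original relation: {AgentID, ListDate, ZipCode}.
{Address, AgentID, City, ListDate, Price, ZipCode}: {AgentID, Price} determines {Address, AgentID, Price} here but is not a superkey — split on AgentID, Price → Address, giving {Address, AgentID, Price} and {AgentID, City, ListDate, Price, ZipCode}.
{Address, AgentID, Price}: every determinant is a superkey — BCNF.
{AgentID, City, ListDate, Price, ZipCode}: {AgentID, ListDate} determines {AgentID, City, ListDate} here but is not a superkey — split on AgentID, ListDate → City, giving {AgentID, City, ListDate} and {AgentID, ListDate, Price, ZipCode}.
{AgentID, City, ListDate}: every determinant is a superkey — BCNF.
{AgentID, ListDate, Price, ZipCode}: every determinant is a superkey — BCNF.

{Address, AgentID, Price}; {AgentID, City, ListDate}; {AgentID, ListDate, Price, ZipCode}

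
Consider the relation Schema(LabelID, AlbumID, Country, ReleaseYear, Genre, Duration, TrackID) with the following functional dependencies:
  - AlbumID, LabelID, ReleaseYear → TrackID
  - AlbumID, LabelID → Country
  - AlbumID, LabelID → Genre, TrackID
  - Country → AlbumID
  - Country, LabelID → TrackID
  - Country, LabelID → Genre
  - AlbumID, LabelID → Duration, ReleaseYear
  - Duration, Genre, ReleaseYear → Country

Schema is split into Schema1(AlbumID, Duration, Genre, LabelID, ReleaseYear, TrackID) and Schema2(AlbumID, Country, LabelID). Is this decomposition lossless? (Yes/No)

Yes

Common attributes: {AlbumID, LabelID}; their closure is {AlbumID, Country, Duration, Genre, LabelID, ReleaseYear, TrackID}.
Schema1 is contained in that closure, so Schema1 ∩ Schema2 → Schema1 holds and the join is lossless.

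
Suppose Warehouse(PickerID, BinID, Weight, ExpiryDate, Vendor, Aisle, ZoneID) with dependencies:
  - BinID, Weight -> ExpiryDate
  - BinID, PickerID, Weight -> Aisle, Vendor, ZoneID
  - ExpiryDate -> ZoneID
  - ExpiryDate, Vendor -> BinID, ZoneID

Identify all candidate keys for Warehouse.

{PickerID, Weight} never appear on the right of any FD, so every key must include all of them.
{BinID, PickerID, Weight} is a candidate key since {BinID, PickerID, Weight}⁺ = {Aisle, BinID, ExpiryDate, PickerID, Vendor, Weight, ZoneID} covers every attribute.
{ExpiryDate, PickerID, Vendor, Weight} is a candidate key since {ExpiryDate, PickerID, Vendor, Weight}⁺ = {Aisle, BinID, ExpiryDate, PickerID, Vendor, Weight, ZoneID} covers every attribute.
These are minimal and exhaustive — every other superkey contains one of them.

{BinID, PickerID, Weight}, {ExpiryDate, PickerID, Vendor, Weight}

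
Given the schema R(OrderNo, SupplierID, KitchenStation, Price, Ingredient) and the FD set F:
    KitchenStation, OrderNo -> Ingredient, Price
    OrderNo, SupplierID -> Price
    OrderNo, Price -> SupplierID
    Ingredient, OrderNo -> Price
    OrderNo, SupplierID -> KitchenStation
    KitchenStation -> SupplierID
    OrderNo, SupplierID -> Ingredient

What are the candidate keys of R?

{Ingredient, OrderNo}, {KitchenStation, OrderNo}, {OrderNo, Price}, {OrderNo, SupplierID}

Attributes never on any right-hand side: {OrderNo} — every candidate key must contain it.
{Ingredient, OrderNo} is a candidate key since {Ingredient, OrderNo}⁺ = {Ingredient, KitchenStation, OrderNo, Price, SupplierID} covers every attribute.
{KitchenStation, OrderNo} is a candidate key since {KitchenStation, OrderNo}⁺ = {Ingredient, KitchenStation, OrderNo, Price, SupplierID} covers every attribute.
{OrderNo, Price} is a candidate key since {OrderNo, Price}⁺ = {Ingredient, KitchenStation, OrderNo, Price, SupplierID} covers every attribute.
{OrderNo, SupplierID} is a candidate key since {OrderNo, SupplierID}⁺ = {Ingredient, KitchenStation, OrderNo, Price, SupplierID} covers every attribute.
These are minimal and exhaustive — every other superkey contains one of them.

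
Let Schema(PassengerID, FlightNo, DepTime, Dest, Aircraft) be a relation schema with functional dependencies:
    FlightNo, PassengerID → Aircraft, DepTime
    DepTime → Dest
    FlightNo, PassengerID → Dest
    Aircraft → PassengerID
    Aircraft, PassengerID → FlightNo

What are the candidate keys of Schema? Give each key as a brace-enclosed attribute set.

Closure of {Aircraft} is {Aircraft, DepTime, Dest, FlightNo, PassengerID}, the whole schema; {Aircraft} is a candidate key.
Closure of {FlightNo, PassengerID} is {Aircraft, DepTime, Dest, FlightNo, PassengerID}, the whole schema; {FlightNo, PassengerID} is a candidate key.
These are minimal and exhaustive — every other superkey contains one of them.

{Aircraft}, {FlightNo, PassengerID}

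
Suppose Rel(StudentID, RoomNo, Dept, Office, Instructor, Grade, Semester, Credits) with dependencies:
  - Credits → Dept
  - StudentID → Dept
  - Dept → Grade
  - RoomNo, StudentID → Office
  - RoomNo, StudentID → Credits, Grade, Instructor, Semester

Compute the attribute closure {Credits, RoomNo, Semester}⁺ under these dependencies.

{Credits, Dept, Grade, RoomNo, Semester}

Start with {Credits, RoomNo, Semester}.
Credits → Dept applies; add {Dept} → now {Credits, Dept, RoomNo, Semester}.
Dept → Grade applies; add {Grade} → now {Credits, Dept, Grade, RoomNo, Semester}.
No further FD applies.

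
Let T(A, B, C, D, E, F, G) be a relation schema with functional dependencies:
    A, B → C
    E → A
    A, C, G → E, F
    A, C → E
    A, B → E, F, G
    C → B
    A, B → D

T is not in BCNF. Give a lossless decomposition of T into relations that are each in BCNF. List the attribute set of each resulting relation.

Candidate keys of the original relation: {A, B}, {A, C}, {B, E}, {C, E}.
Within {A, B, C, D, E, F, G}: {E}⁺ ∩ {A, B, C, D, E, F, G} = {A, E}, not the whole set, so E → A violates BCNF; decompose into {A, E} and {B, C, D, E, F, G}.
{A, E} is in BCNF.
Within {B, C, D, E, F, G}: {C}⁺ ∩ {B, C, D, E, F, G} = {B, C}, not the whole set, so C → B violates BCNF; decompose into {B, C} and {C, D, E, F, G}.
{B, C} is in BCNF.
{C, D, E, F, G} is in BCNF.

{A, E}; {B, C}; {C, D, E, F, G}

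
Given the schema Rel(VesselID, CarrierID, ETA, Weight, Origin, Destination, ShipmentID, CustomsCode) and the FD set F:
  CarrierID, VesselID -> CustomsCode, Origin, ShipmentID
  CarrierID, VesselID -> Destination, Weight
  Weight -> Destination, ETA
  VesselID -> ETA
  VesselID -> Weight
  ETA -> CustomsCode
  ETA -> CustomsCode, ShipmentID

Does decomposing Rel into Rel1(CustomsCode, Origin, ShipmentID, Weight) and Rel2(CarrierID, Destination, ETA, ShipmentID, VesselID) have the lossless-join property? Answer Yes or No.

Common attributes: {ShipmentID}; their closure is {ShipmentID}.
Neither Rel1 nor Rel2 is contained in that closure, so the decomposition is lossy.

No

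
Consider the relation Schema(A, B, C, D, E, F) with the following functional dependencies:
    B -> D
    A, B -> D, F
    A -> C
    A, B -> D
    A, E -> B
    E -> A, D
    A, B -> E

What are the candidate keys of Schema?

{A, B}, {E}

{E} is a candidate key since {E}⁺ = {A, B, C, D, E, F} covers every attribute.
{A, B} is a candidate key since {A, B}⁺ = {A, B, C, D, E, F} covers every attribute.
Any other superkey properly contains one of these, so there are no further candidate keys.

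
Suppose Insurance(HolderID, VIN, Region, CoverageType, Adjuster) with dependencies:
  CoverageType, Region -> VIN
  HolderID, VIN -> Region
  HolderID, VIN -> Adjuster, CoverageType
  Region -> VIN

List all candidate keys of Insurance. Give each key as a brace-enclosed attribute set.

{HolderID, Region}, {HolderID, VIN}

{HolderID} never appears on the right of any FD, so every key must include it.
{HolderID, Region}⁺ = {Adjuster, CoverageType, HolderID, Region, VIN}, which is every attribute, so {HolderID, Region} is a candidate key.
{HolderID, VIN}⁺ = {Adjuster, CoverageType, HolderID, Region, VIN}, which is every attribute, so {HolderID, VIN} is a candidate key.
Any other superkey properly contains one of these, so there are no further candidate keys.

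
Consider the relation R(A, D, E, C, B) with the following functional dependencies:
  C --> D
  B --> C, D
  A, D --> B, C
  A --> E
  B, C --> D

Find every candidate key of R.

{A, B}, {A, C}, {A, D}

Attributes never on any right-hand side: {A} — every candidate key must contain it.
{A, B}⁺ = {A, B, C, D, E} — all of the relation — so {A, B} is a candidate key.
{A, C}⁺ = {A, B, C, D, E} — all of the relation — so {A, C} is a candidate key.
{A, D}⁺ = {A, B, C, D, E} — all of the relation — so {A, D} is a candidate key.
Any other superkey properly contains one of these, so there are no further candidate keys.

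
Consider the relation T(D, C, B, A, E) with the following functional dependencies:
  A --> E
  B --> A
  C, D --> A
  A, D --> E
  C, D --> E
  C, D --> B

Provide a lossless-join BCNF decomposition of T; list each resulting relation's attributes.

{A, B}; {A, E}; {B, C, D}

Candidate key of the original relation: {C, D}.
Within {A, B, C, D, E}: {A}⁺ ∩ {A, B, C, D, E} = {A, E}, not the whole set, so A --> E violates BCNF; decompose into {A, E} and {A, B, C, D}.
{A, E} is in BCNF.
Within {A, B, C, D}: {B}⁺ ∩ {A, B, C, D} = {A, B}, not the whole set, so B --> A violates BCNF; decompose into {A, B} and {B, C, D}.
{A, B} is in BCNF.
{B, C, D} is in BCNF.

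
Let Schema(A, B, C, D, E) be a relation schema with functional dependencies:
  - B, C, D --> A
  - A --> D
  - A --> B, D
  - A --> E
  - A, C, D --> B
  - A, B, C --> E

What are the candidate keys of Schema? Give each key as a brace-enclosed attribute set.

{A, C}, {B, C, D}

Attributes never on any right-hand side: {C} — every candidate key must contain it.
{A, C}⁺ = {A, B, C, D, E} — all of the relation — so {A, C} is a candidate key.
{B, C, D}⁺ = {A, B, C, D, E} — all of the relation — so {B, C, D} is a candidate key.
These are minimal and exhaustive — every other superkey contains one of them.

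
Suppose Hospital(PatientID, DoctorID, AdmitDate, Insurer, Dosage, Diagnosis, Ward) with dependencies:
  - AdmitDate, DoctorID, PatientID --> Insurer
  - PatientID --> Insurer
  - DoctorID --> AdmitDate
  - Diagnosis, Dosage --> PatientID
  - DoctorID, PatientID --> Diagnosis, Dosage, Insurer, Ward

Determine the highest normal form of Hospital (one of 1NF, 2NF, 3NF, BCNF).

Candidate keys: {Diagnosis, DoctorID, Dosage}, {DoctorID, PatientID}. Prime attributes: {Diagnosis, DoctorID, Dosage, PatientID}.
PatientID --> Insurer breaks BCNF: {PatientID}⁺ = {Insurer, PatientID}, so {PatientID} is not a superkey.
Because {Insurer} is non-prime and the left side of PatientID --> Insurer is not a superkey, the relation is not in 3NF.
{DoctorID} is a proper subset of the key {DoctorID, PatientID}, and {DoctorID}⁺ contains the non-prime attribute {AdmitDate} — a partial dependency, so 2NF is violated.

1NF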